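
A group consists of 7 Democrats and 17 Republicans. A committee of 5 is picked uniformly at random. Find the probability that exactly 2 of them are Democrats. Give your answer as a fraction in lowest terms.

There are C(24,5) = 42504 ways to choose 5 from 24.
Selections with exactly 2 Democrats: choose 2 of the 7 Democrats and 3 of the 17 Republicans, C(7,2)·C(17,3) = 21·680 = 14280.
Probability = 14280/42504 = 85/253.

85/253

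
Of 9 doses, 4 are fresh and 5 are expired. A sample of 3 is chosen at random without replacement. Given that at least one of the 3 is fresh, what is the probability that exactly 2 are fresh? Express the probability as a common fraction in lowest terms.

15/37

Work in counts. Selections with at least one fresh: C(9,3) − C(5,3) = 84 − 10 = 74.
Of those, selections where exactly 2 are fresh: C(4,2)·C(5,1) = 6·5 = 30.
Conditional probability = 30/74 = 15/37.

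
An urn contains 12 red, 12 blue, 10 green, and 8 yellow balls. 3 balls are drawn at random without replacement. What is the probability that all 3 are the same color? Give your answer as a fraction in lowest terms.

There are C(42,3) = 11480 ways to draw 3 balls.
All same color: C(12,3) + C(12,3) + C(10,3) + C(8,3) = 220 + 220 + 120 + 56 = 616.
Probability = 616/11480 = 11/205.

11/205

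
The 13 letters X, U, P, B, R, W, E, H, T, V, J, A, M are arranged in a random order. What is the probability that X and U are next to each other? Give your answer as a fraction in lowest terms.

2/13

There are 13! = 6227020800 arrangements.
Treat X and U as a block: 12! arrangements of the blocks × 2 orders within the block = 2·479001600 = 958003200.
Probability = 958003200/6227020800 = 2/13.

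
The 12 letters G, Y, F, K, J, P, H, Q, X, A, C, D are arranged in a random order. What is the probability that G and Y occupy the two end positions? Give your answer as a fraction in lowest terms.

There are 12! = 479001600 arrangements.
Place G and Y at the ends in 2 ways, arrange the remaining 10 in 10! = 3628800 ways: 2·3628800 = 7257600.
Probability = 7257600/479001600 = 1/66.

1/66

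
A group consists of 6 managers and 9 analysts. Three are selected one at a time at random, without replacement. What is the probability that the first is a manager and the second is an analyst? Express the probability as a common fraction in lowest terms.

Multiply the conditional probabilities at each draw: 6/15 · 9/14 = 54/210 = 9/35.

9/35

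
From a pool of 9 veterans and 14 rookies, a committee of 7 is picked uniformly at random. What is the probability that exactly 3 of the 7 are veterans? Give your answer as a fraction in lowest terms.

Total number of selections: C(23,7) = 245157.
Selections with exactly 3 veterans: choose 3 of the 9 veterans and 4 of the 14 rookies, C(9,3)·C(14,4) = 84·1001 = 84084.
Probability = 84084/245157 = 2548/7429.

2548/7429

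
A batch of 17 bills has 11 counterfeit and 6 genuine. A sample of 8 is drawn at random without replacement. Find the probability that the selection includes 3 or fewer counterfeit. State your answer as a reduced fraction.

Total selections: C(17,8) = 24310.
Favorable selections (3 or fewer counterfeit): C(11,2)·C(6,6) + C(11,3)·C(6,5) = 55 + 990 = 1045.
Probability = 1045/24310 = 19/442.

19/442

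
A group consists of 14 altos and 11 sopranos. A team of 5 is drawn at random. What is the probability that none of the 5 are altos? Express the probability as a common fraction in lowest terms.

There are C(25,5) = 53130 possible selections.
Selections with no altos (all sopranos): C(11,5) = 462.
Probability = 462/53130 = 1/115.

1/115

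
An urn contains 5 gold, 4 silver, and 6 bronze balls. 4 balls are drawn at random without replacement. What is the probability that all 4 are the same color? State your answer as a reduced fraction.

There are C(15,4) = 1365 ways to draw 4 balls.
All same color: C(5,4) + C(4,4) + C(6,4) = 5 + 1 + 15 = 21.
Probability = 21/1365 = 1/65.

1/65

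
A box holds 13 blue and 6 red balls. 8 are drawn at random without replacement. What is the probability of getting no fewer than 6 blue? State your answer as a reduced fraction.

319/646

Total selections: C(19,8) = 75582.
Favorable selections (no fewer than 6 blue): C(13,6)·C(6,2) + C(13,7)·C(6,1) + C(13,8)·C(6,0) = 25740 + 10296 + 1287 = 37323.
Probability = 37323/75582 = 319/646.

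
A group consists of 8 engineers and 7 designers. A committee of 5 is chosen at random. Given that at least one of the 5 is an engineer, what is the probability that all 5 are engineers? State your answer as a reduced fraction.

Work in counts. Selections with at least one engineer: C(15,5) − C(7,5) = 3003 − 21 = 2982.
Of those, selections where all 5 are engineers: C(8,5) = 56.
Conditional probability = 56/2982 = 4/213.

4/213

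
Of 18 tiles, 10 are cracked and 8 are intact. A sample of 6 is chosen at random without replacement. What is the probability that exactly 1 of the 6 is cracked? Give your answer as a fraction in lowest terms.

There are C(18,6) = 18564 ways to choose 6 from 18.
Selections with exactly 1 cracked: choose 1 of the 10 cracked and 5 of the 8 intact, C(10,1)·C(8,5) = 10·56 = 560.
Probability = 560/18564 = 20/663.

20/663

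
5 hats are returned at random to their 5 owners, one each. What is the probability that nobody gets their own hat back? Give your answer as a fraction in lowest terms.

11/30

There are 5! = 120 assignments.
By inclusion-exclusion, assignments with no fixed points: C(5,0)·5! − C(5,1)·4! + C(5,2)·3! − C(5,3)·2! + C(5,4)·1! − C(5,5)·0! = 44.
Probability = 44/120 = 11/30.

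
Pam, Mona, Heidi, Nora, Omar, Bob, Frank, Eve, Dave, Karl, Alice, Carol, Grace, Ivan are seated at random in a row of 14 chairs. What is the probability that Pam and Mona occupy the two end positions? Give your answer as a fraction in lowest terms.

There are 14! = 87178291200 arrangements.
Place Pam and Mona at the ends in 2 ways, arrange the remaining 12 in 12! = 479001600 ways: 2·479001600 = 958003200.
Probability = 958003200/87178291200 = 1/91.

1/91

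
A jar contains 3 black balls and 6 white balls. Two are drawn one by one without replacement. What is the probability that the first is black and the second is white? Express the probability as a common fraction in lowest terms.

1/4

Multiply the conditional probabilities at each draw: 3/9 · 6/8 = 18/72 = 1/4.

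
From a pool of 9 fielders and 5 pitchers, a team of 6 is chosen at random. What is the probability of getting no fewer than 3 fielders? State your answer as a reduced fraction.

134/143

There are C(14,6) = 3003 ways to choose the 6.
Count the complement (fewer than 3 fielders): C(9,1)·C(5,5) + C(9,2)·C(5,4) = 9 + 180 = 189.
Probability = 1 − 189/3003 = 2814/3003 = 134/143.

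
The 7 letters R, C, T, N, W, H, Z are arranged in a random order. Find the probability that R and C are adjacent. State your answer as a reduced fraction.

There are 7! = 5040 arrangements.
Treat R and C as a block: 6! arrangements of the blocks × 2 orders within the block = 2·720 = 1440.
Probability = 1440/5040 = 2/7.

2/7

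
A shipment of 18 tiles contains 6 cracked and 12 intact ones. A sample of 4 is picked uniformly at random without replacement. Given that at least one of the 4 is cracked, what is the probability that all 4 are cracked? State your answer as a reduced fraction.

Work in counts. Selections with at least one cracked: C(18,4) − C(12,4) = 3060 − 495 = 2565.
Of those, selections where all 4 are cracked: C(6,4) = 15.
Conditional probability = 15/2565 = 1/171.

1/171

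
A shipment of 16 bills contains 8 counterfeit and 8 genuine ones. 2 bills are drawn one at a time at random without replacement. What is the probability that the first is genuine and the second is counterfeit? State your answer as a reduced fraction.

4/15

Multiply the conditional probabilities at each draw: 8/16 · 8/15 = 64/240 = 4/15.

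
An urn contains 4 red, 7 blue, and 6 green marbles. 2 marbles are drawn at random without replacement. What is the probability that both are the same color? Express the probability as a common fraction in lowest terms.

21/68

There are C(17,2) = 136 ways to draw 2 marbles.
All same color: C(4,2) + C(7,2) + C(6,2) = 6 + 21 + 15 = 42.
Probability = 42/136 = 21/68.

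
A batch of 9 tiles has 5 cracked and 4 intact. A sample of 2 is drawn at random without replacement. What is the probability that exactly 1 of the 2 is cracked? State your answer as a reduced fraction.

The sample space is all 2-subsets of the 9: C(9,2) = 36.
Selections with exactly 1 cracked: choose 1 of the 5 cracked and 1 of the 4 intact, C(5,1)·C(4,1) = 5·4 = 20.
Probability = 20/36 = 5/9.

5/9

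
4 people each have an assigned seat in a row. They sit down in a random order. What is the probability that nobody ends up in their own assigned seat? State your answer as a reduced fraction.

3/8

There are 4! = 24 seatings.
By inclusion-exclusion, seatings with no fixed points: C(4,0)·4! − C(4,1)·3! + C(4,2)·2! − C(4,3)·1! + C(4,4)·0! = 9.
Probability = 9/24 = 3/8.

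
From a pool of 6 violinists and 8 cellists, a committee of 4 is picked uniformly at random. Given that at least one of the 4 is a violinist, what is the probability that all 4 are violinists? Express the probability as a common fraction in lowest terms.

Work in counts. Selections with at least one violinist: C(14,4) − C(8,4) = 1001 − 70 = 931.
Of those, selections where all 4 are violinists: C(6,4) = 15.
Conditional probability = 15/931.

15/931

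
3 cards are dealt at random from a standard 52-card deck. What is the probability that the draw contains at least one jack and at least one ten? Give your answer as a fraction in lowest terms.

There are C(52,3) = 22100 possible draws.
By inclusion-exclusion on the complements, draws missing all jacks or all tens: C(48,3) + C(48,3) − C(44,3) = 17296 + 17296 − 13244 = 21348.
So draws with at least one of each: 22100 − 21348 = 752, probability 752/22100 = 188/5525.

188/5525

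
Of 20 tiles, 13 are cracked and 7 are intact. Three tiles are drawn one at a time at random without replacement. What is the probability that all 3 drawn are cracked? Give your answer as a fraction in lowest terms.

143/570

Multiply the conditional probabilities at each draw: 13/20 · 12/19 · 11/18 = 1716/6840 = 143/570.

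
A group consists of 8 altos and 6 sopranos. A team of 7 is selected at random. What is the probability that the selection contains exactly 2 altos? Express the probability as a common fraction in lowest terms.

7/143

The sample space is all 7-subsets of the 14: C(14,7) = 3432.
Selections with exactly 2 altos: choose 2 of the 8 altos and 5 of the 6 sopranos, C(8,2)·C(6,5) = 28·6 = 168.
Probability = 168/3432 = 7/143.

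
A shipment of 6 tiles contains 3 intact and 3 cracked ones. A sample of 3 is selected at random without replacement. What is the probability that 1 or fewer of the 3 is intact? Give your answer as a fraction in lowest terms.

1/2

There are C(6,3) = 20 ways to choose the 3.
Favorable selections (1 or fewer intact): C(3,0)·C(3,3) + C(3,1)·C(3,2) = 1 + 9 = 10.
Probability = 10/20 = 1/2.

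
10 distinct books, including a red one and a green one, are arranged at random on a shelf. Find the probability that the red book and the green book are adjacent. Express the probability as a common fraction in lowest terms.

1/5

There are 10! = 3628800 arrangements.
Treat the red book and the green book as a block: 9! arrangements of the blocks × 2 orders within the block = 2·362880 = 725760.
Probability = 725760/3628800 = 1/5.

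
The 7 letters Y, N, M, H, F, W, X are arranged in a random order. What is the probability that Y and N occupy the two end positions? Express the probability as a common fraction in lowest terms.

There are 7! = 5040 arrangements.
Place Y and N at the ends in 2 ways, arrange the remaining 5 in 5! = 120 ways: 2·120 = 240.
Probability = 240/5040 = 1/21.

1/21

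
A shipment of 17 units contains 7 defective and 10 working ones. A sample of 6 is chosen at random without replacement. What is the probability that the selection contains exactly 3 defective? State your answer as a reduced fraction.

75/221

There are C(17,6) = 12376 ways to choose 6 from 17.
Selections with exactly 3 defective: choose 3 of the 7 defective and 3 of the 10 working, C(7,3)·C(10,3) = 35·120 = 4200.
Probability = 4200/12376 = 75/221.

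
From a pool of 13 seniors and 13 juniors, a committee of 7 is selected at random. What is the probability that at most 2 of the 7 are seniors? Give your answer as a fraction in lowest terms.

There are C(26,7) = 657800 ways to choose the 7.
Favorable selections (at most 2 seniors): C(13,0)·C(13,7) + C(13,1)·C(13,6) + C(13,2)·C(13,5) = 1716 + 22308 + 100386 = 124410.
Probability = 124410/657800 = 87/460.

87/460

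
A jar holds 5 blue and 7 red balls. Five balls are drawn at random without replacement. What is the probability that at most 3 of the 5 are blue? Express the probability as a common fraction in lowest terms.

21/22

There are C(12,5) = 792 ways to choose the 5.
Count the complement (more than 3 blue): C(5,4)·C(7,1) + C(5,5)·C(7,0) = 35 + 1 = 36.
Probability = 1 − 36/792 = 756/792 = 21/22.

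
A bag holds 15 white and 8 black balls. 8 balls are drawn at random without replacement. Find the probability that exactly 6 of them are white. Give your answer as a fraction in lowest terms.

Total number of selections: C(23,8) = 490314.
Selections with exactly 6 white: choose 6 of the 15 white and 2 of the 8 black, C(15,6)·C(8,2) = 5005·28 = 140140.
Probability = 140140/490314 = 6370/22287.

6370/22287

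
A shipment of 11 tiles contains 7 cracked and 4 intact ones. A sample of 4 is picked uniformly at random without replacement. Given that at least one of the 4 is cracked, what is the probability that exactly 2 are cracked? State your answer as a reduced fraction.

18/47

Work in counts. Selections with at least one cracked: C(11,4) − C(4,4) = 330 − 1 = 329.
Of those, selections where exactly 2 are cracked: C(7,2)·C(4,2) = 21·6 = 126.
Conditional probability = 126/329 = 18/47.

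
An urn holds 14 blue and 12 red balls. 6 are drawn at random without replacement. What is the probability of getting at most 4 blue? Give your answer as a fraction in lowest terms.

There are C(26,6) = 230230 ways to choose the 6.
Count the complement (more than 4 blue): C(14,5)·C(12,1) + C(14,6)·C(12,0) = 24024 + 3003 = 27027.
Probability = 1 − 27027/230230 = 203203/230230 = 203/230.

203/230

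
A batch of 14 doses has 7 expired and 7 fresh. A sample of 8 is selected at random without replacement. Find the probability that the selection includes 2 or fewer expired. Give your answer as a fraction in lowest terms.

2/39

There are C(14,8) = 3003 ways to choose the 8.
Favorable selections (2 or fewer expired): C(7,1)·C(7,7) + C(7,2)·C(7,6) = 7 + 147 = 154.
Probability = 154/3003 = 2/39.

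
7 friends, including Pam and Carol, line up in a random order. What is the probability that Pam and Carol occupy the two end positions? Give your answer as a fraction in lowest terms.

1/21

There are 7! = 5040 arrangements.
Place Pam and Carol at the ends in 2 ways, arrange the remaining 5 in 5! = 120 ways: 2·120 = 240.
Probability = 240/5040 = 1/21.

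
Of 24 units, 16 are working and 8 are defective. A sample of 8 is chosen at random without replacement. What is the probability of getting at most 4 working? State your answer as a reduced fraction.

There are C(24,8) = 735471 ways to choose the 8.
Count the complement (more than 4 working): C(16,5)·C(8,3) + C(16,6)·C(8,2) + C(16,7)·C(8,1) + C(16,8)·C(8,0) = 244608 + 224224 + 91520 + 12870 = 573222.
Probability = 1 − 573222/735471 = 162249/735471 = 54083/245157.

54083/245157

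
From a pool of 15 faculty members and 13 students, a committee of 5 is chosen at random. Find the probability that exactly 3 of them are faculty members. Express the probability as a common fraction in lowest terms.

13/36

The sample space is all 5-subsets of the 28: C(28,5) = 98280.
Selections with exactly 3 faculty members: choose 3 of the 15 faculty members and 2 of the 13 students, C(15,3)·C(13,2) = 455·78 = 35490.
Probability = 35490/98280 = 13/36.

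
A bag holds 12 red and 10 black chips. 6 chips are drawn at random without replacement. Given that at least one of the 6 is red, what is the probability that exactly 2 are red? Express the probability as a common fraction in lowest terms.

Work in counts. Selections with at least one red: C(22,6) − C(10,6) = 74613 − 210 = 74403.
Of those, selections where exactly 2 are red: C(12,2)·C(10,4) = 66·210 = 13860.
Conditional probability = 13860/74403 = 220/1181.

220/1181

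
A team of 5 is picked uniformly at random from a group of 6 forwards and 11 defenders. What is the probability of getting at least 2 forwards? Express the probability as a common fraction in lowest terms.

There are C(17,5) = 6188 ways to choose the 5.
Favorable selections (at least 2 forwards): C(6,2)·C(11,3) + C(6,3)·C(11,2) + C(6,4)·C(11,1) + C(6,5)·C(11,0) = 2475 + 1100 + 165 + 6 = 3746.
Probability = 3746/6188 = 1873/3094.

1873/3094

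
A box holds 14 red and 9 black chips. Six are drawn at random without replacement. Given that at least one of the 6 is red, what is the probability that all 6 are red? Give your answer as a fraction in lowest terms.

Work in counts. Selections with at least one red: C(23,6) − C(9,6) = 100947 − 84 = 100863.
Of those, selections where all 6 are red: C(14,6) = 3003.
Conditional probability = 3003/100863 = 143/4803.

143/4803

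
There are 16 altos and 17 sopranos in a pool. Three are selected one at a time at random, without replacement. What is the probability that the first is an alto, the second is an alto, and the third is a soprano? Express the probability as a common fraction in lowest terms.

Multiply the conditional probabilities at each draw: 16/33 · 15/32 · 17/31 = 4080/32736 = 85/682.

85/682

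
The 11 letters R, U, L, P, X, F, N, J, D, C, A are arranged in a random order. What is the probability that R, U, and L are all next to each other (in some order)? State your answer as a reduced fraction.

3/55

There are 11! = 39916800 arrangements.
Treat the three as one block: 9! placements × 3! orders within the block = 362880·6 = 2177280.
Probability = 2177280/39916800 = 3/55.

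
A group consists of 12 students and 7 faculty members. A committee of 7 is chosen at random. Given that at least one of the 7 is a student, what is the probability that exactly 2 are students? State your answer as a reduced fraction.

Work in counts. Selections with at least one student: C(19,7) − C(7,7) = 50388 − 1 = 50387.
Of those, selections where exactly 2 are students: C(12,2)·C(7,5) = 66·21 = 1386.
Conditional probability = 1386/50387.

1386/50387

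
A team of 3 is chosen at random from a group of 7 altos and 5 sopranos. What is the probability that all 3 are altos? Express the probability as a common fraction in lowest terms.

There are C(12,3) = 220 possible selections.
Selections with all altos: C(7,3) = 35.
Probability = 35/220 = 7/44.

7/44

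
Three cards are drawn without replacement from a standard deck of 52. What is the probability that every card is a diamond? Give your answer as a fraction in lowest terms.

11/850

There are C(52,3) = 22100 possible 3-card hands.
Hands that are all diamonds: C(13,3) = 286.
Probability = 286/22100 = 11/850.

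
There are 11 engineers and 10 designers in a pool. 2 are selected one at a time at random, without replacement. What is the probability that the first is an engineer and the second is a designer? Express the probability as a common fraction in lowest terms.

Multiply the conditional probabilities at each draw: 11/21 · 10/20 = 110/420 = 11/42.

11/42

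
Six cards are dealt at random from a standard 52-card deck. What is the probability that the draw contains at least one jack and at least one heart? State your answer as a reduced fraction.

There are C(52,6) = 20358520 possible draws.
By inclusion-exclusion on the complements, draws missing all jacks or all hearts: C(48,6) + C(39,6) − C(36,6) = 12271512 + 3262623 − 1947792 = 13586343.
So draws with at least one of each: 20358520 − 13586343 = 6772177, probability 6772177/20358520.

6772177/20358520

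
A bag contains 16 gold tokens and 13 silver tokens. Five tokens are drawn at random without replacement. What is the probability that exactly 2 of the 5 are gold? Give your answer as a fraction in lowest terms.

176/609

Total number of selections: C(29,5) = 118755.
Selections with exactly 2 gold: choose 2 of the 16 gold and 3 of the 13 silver, C(16,2)·C(13,3) = 120·286 = 34320.
Probability = 34320/118755 = 176/609.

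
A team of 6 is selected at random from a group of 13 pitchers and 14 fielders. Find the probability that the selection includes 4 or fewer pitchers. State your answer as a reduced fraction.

14/15

Total selections: C(27,6) = 296010.
Favorable selections (4 or fewer pitchers): C(13,0)·C(14,6) + C(13,1)·C(14,5) + C(13,2)·C(14,4) + C(13,3)·C(14,3) + C(13,4)·C(14,2) = 3003 + 26026 + 78078 + 104104 + 65065 = 276276.
Probability = 276276/296010 = 14/15.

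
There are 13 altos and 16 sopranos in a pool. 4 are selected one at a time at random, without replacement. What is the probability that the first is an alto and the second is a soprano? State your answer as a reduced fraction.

Multiply the conditional probabilities at each draw: 13/29 · 16/28 = 208/812 = 52/203.

52/203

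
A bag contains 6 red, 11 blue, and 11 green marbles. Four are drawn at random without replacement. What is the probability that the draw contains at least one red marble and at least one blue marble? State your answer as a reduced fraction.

There are C(28,4) = 20475 possible draws.
By inclusion-exclusion on the complements, draws missing all red or all blue: C(22,4) + C(17,4) − C(11,4) = 7315 + 2380 − 330 = 9365.
So draws with at least one of each: 20475 − 9365 = 11110, probability 11110/20475 = 2222/4095.

2222/4095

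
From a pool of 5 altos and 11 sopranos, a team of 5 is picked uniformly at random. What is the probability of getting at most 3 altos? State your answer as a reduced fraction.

There are C(16,5) = 4368 ways to choose the 5.
Count the complement (more than 3 altos): C(5,4)·C(11,1) + C(5,5)·C(11,0) = 55 + 1 = 56.
Probability = 1 − 56/4368 = 4312/4368 = 77/78.

77/78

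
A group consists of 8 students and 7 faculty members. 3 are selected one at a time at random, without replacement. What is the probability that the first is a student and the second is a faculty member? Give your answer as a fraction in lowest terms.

Multiply the conditional probabilities at each draw: 8/15 · 7/14 = 56/210 = 4/15.

4/15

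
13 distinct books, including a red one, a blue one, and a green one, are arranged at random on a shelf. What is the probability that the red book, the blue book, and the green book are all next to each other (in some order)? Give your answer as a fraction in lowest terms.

1/26

There are 13! = 6227020800 arrangements.
Treat the three as one block: 11! placements × 3! orders within the block = 39916800·6 = 239500800.
Probability = 239500800/6227020800 = 1/26.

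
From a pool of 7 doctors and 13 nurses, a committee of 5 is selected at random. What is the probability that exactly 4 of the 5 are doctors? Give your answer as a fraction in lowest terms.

The sample space is all 5-subsets of the 20: C(20,5) = 15504.
Selections with exactly 4 doctors: choose 4 of the 7 doctors and 1 of the 13 nurses, C(7,4)·C(13,1) = 35·13 = 455.
Probability = 455/15504.

455/15504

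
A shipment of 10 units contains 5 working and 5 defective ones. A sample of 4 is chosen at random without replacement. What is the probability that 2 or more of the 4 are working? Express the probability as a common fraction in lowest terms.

31/42

There are C(10,4) = 210 ways to choose the 4.
Favorable selections (2 or more working): C(5,2)·C(5,2) + C(5,3)·C(5,1) + C(5,4)·C(5,0) = 100 + 50 + 5 = 155.
Probability = 155/210 = 31/42.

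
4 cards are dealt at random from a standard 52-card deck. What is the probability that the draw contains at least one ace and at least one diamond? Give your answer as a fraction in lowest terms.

There are C(52,4) = 270725 possible draws.
By inclusion-exclusion on the complements, draws missing all aces or all diamonds: C(48,4) + C(39,4) − C(36,4) = 194580 + 82251 − 58905 = 217926.
So draws with at least one of each: 270725 − 217926 = 52799, probability 52799/270725.

52799/270725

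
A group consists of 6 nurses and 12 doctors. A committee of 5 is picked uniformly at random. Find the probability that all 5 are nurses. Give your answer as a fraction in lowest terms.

1/1428

There are C(18,5) = 8568 possible selections.
Selections with all nurses: C(6,5) = 6.
Probability = 6/8568 = 1/1428.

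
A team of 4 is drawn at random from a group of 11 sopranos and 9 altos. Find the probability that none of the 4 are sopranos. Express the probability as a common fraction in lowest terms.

There are C(20,4) = 4845 possible selections.
Selections with no sopranos (all altos): C(9,4) = 126.
Probability = 126/4845 = 42/1615.

42/1615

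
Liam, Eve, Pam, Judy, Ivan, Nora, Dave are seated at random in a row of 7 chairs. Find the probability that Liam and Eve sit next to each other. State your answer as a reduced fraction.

2/7

There are 7! = 5040 arrangements.
Treat Liam and Eve as a block: 6! arrangements of the blocks × 2 orders within the block = 2·720 = 1440.
Probability = 1440/5040 = 2/7.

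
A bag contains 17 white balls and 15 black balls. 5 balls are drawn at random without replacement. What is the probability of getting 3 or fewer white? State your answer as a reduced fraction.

Total selections: C(32,5) = 201376.
Count the complement (more than 3 white): C(17,4)·C(15,1) + C(17,5)·C(15,0) = 35700 + 6188 = 41888.
Probability = 1 − 41888/201376 = 159488/201376 = 712/899.

712/899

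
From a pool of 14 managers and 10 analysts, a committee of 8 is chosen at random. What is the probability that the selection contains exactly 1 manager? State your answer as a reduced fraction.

The sample space is all 8-subsets of the 24: C(24,8) = 735471.
Selections with exactly 1 manager: choose 1 of the 14 managers and 7 of the 10 analysts, C(14,1)·C(10,7) = 14·120 = 1680.
Probability = 1680/735471 = 560/245157.

560/245157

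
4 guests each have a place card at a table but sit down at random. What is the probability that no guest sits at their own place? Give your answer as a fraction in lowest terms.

There are 4! = 24 seatings.
By inclusion-exclusion, seatings with no fixed points: C(4,0)·4! − C(4,1)·3! + C(4,2)·2! − C(4,3)·1! + C(4,4)·0! = 9.
Probability = 9/24 = 3/8.

3/8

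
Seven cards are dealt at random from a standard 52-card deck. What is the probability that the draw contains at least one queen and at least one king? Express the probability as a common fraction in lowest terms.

There are C(52,7) = 133784560 possible draws.
By inclusion-exclusion on the complements, draws missing all queens or all kings: C(48,7) + C(48,7) − C(44,7) = 73629072 + 73629072 − 38320568 = 108937576.
So draws with at least one of each: 133784560 − 108937576 = 24846984, probability 24846984/133784560 = 3105873/16723070.

3105873/16723070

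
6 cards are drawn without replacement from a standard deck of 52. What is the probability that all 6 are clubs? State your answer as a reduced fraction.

There are C(52,6) = 20358520 possible 6-card hands.
Hands that are all clubs: C(13,6) = 1716.
Probability = 1716/20358520 = 33/391510.

33/391510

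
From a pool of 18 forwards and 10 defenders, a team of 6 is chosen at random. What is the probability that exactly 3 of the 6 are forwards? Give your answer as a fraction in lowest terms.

Total number of selections: C(28,6) = 376740.
Selections with exactly 3 forwards: choose 3 of the 18 forwards and 3 of the 10 defenders, C(18,3)·C(10,3) = 816·120 = 97920.
Probability = 97920/376740 = 544/2093.

544/2093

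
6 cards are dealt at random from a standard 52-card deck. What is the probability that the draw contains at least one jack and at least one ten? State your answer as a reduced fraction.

718637/5089630

There are C(52,6) = 20358520 possible draws.
By inclusion-exclusion on the complements, draws missing all jacks or all tens: C(48,6) + C(48,6) − C(44,6) = 12271512 + 12271512 − 7059052 = 17483972.
So draws with at least one of each: 20358520 − 17483972 = 2874548, probability 2874548/20358520 = 718637/5089630.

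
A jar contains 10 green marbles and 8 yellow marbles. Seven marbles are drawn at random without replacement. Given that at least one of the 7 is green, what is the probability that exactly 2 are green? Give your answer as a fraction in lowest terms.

Work in counts. Selections with at least one green: C(18,7) − C(8,7) = 31824 − 8 = 31816.
Of those, selections where exactly 2 are green: C(10,2)·C(8,5) = 45·56 = 2520.
Conditional probability = 2520/31816 = 315/3977.

315/3977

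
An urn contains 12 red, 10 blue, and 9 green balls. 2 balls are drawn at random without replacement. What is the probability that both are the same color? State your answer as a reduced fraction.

49/155

There are C(31,2) = 465 ways to draw 2 balls.
All same color: C(12,2) + C(10,2) + C(9,2) = 66 + 45 + 36 = 147.
Probability = 147/465 = 49/155.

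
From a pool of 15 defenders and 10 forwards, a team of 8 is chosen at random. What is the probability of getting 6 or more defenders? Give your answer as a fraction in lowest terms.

26/95

There are C(25,8) = 1081575 ways to choose the 8.
Favorable selections (6 or more defenders): C(15,6)·C(10,2) + C(15,7)·C(10,1) + C(15,8)·C(10,0) = 225225 + 64350 + 6435 = 296010.
Probability = 296010/1081575 = 26/95.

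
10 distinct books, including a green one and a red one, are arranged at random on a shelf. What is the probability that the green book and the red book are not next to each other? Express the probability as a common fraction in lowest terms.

4/5

There are 10! = 3628800 arrangements.
Arrangements with the green book and the red book adjacent: 2·9! = 725760.
So not adjacent: 3628800 − 725760 = 2903040, probability 2903040/3628800 = 4/5.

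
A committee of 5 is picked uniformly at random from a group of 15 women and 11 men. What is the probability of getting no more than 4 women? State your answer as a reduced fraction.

439/460

Total selections: C(26,5) = 65780.
The complement is exactly 5 women: C(15,5)·C(11,0) = 3003.
Probability = 1 − 3003/65780 = 62777/65780 = 439/460.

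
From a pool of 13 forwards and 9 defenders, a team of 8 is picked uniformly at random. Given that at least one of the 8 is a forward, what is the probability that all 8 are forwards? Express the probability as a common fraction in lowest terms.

Work in counts. Selections with at least one forward: C(22,8) − C(9,8) = 319770 − 9 = 319761.
Of those, selections where all 8 are forwards: C(13,8) = 1287.
Conditional probability = 1287/319761 = 11/2733.

11/2733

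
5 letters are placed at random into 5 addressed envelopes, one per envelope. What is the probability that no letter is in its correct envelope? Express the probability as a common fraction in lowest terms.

11/30

There are 5! = 120 assignments.
By inclusion-exclusion, assignments with no fixed points: C(5,0)·5! − C(5,1)·4! + C(5,2)·3! − C(5,3)·2! + C(5,4)·1! − C(5,5)·0! = 44.
Probability = 44/120 = 11/30.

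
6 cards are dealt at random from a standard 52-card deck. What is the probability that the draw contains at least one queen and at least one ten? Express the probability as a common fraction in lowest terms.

718637/5089630

There are C(52,6) = 20358520 possible draws.
By inclusion-exclusion on the complements, draws missing all queens or all tens: C(48,6) + C(48,6) − C(44,6) = 12271512 + 12271512 − 7059052 = 17483972.
So draws with at least one of each: 20358520 − 17483972 = 2874548, probability 2874548/20358520 = 718637/5089630.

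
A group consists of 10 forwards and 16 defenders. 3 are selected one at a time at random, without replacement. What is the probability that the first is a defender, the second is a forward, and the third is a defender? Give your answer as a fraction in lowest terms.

2/13

Multiply the conditional probabilities at each draw: 16/26 · 10/25 · 15/24 = 2400/15600 = 2/13.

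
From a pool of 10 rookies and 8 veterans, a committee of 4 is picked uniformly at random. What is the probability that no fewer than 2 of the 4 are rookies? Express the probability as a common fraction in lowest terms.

27/34

There are C(18,4) = 3060 ways to choose the 4.
Count the complement (fewer than 2 rookies): C(10,0)·C(8,4) + C(10,1)·C(8,3) = 70 + 560 = 630.
Probability = 1 − 630/3060 = 2430/3060 = 27/34.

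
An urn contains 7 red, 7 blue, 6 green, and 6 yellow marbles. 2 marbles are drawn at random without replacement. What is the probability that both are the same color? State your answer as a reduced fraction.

72/325

There are C(26,2) = 325 ways to draw 2 marbles.
All same color: C(7,2) + C(7,2) + C(6,2) + C(6,2) = 21 + 21 + 15 + 15 = 72.
Probability = 72/325.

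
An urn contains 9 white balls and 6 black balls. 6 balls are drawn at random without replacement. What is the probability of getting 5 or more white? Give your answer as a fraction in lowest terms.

Total selections: C(15,6) = 5005.
Favorable selections (5 or more white): C(9,5)·C(6,1) + C(9,6)·C(6,0) = 756 + 84 = 840.
Probability = 840/5005 = 24/143.

24/143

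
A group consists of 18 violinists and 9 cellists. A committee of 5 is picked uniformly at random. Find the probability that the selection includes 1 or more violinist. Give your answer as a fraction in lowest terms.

4478/4485

There are C(27,5) = 80730 ways to choose the 5.
Favorable selections (1 or more violinist): C(18,1)·C(9,4) + C(18,2)·C(9,3) + C(18,3)·C(9,2) + C(18,4)·C(9,1) + C(18,5)·C(9,0) = 2268 + 12852 + 29376 + 27540 + 8568 = 80604.
Probability = 80604/80730 = 4478/4485.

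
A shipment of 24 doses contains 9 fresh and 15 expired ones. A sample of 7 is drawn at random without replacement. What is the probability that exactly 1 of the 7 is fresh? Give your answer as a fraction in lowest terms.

Total number of selections: C(24,7) = 346104.
Selections with exactly 1 fresh: choose 1 of the 9 fresh and 6 of the 15 expired, C(9,1)·C(15,6) = 9·5005 = 45045.
Probability = 45045/346104 = 455/3496.

455/3496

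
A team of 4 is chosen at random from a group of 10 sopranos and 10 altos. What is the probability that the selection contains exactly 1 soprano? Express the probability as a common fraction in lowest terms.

80/323

The sample space is all 4-subsets of the 20: C(20,4) = 4845.
Selections with exactly 1 soprano: choose 1 of the 10 sopranos and 3 of the 10 altos, C(10,1)·C(10,3) = 10·120 = 1200.
Probability = 1200/4845 = 80/323.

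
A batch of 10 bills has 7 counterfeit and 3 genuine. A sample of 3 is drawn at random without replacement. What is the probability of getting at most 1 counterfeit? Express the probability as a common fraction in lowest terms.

Total selections: C(10,3) = 120.
Favorable selections (at most 1 counterfeit): C(7,0)·C(3,3) + C(7,1)·C(3,2) = 1 + 21 = 22.
Probability = 22/120 = 11/60.

11/60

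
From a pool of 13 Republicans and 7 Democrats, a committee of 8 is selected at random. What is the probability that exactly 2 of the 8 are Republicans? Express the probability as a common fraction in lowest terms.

7/1615

There are C(20,8) = 125970 ways to choose 8 from 20.
Selections with exactly 2 Republicans: choose 2 of the 13 Republicans and 6 of the 7 Democrats, C(13,2)·C(7,6) = 78·7 = 546.
Probability = 546/125970 = 7/1615.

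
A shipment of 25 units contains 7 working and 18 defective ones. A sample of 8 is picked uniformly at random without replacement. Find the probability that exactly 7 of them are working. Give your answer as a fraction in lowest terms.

There are C(25,8) = 1081575 ways to choose 8 from 25.
Selections with exactly 7 working: choose 7 of the 7 working and 1 of the 18 defective, C(7,7)·C(18,1) = 1·18 = 18.
Probability = 18/1081575 = 2/120175.

2/120175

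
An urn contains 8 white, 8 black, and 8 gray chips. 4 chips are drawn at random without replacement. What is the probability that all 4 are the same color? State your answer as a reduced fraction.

5/253

There are C(24,4) = 10626 ways to draw 4 chips.
All same color: C(8,4) + C(8,4) + C(8,4) = 70 + 70 + 70 = 210.
Probability = 210/10626 = 5/253.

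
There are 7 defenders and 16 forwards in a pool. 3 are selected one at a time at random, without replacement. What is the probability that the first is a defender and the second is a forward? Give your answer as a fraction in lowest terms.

56/253

Multiply the conditional probabilities at each draw: 7/23 · 16/22 = 112/506 = 56/253.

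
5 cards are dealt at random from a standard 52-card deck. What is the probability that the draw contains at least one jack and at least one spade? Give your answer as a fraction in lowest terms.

229297/866320

There are C(52,5) = 2598960 possible draws.
By inclusion-exclusion on the complements, draws missing all jacks or all spades: C(48,5) + C(39,5) − C(36,5) = 1712304 + 575757 − 376992 = 1911069.
So draws with at least one of each: 2598960 − 1911069 = 687891, probability 687891/2598960 = 229297/866320.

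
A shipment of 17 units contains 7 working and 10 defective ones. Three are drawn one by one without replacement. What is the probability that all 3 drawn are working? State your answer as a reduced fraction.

Multiply the conditional probabilities at each draw: 7/17 · 6/16 · 5/15 = 210/4080 = 7/136.

7/136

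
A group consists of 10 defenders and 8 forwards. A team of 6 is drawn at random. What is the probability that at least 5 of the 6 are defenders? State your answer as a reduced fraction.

There are C(18,6) = 18564 ways to choose the 6.
Favorable selections (at least 5 defenders): C(10,5)·C(8,1) + C(10,6)·C(8,0) = 2016 + 210 = 2226.
Probability = 2226/18564 = 53/442.

53/442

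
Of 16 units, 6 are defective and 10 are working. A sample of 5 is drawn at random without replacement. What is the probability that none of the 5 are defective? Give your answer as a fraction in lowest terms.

There are C(16,5) = 4368 possible selections.
Selections with no defective (all working): C(10,5) = 252.
Probability = 252/4368 = 3/52.

3/52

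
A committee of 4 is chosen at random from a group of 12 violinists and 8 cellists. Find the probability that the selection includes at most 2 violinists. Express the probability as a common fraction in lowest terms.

There are C(20,4) = 4845 ways to choose the 4.
Favorable selections (at most 2 violinists): C(12,0)·C(8,4) + C(12,1)·C(8,3) + C(12,2)·C(8,2) = 70 + 672 + 1848 = 2590.
Probability = 2590/4845 = 518/969.

518/969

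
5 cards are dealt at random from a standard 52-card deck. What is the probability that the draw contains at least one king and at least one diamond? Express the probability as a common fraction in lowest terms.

There are C(52,5) = 2598960 possible draws.
By inclusion-exclusion on the complements, draws missing all kings or all diamonds: C(48,5) + C(39,5) − C(36,5) = 1712304 + 575757 − 376992 = 1911069.
So draws with at least one of each: 2598960 − 1911069 = 687891, probability 687891/2598960 = 229297/866320.

229297/866320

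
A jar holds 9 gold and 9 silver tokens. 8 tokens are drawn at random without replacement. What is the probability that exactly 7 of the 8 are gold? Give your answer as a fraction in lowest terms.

18/2431

The sample space is all 8-subsets of the 18: C(18,8) = 43758.
Selections with exactly 7 gold: choose 7 of the 9 gold and 1 of the 9 silver, C(9,7)·C(9,1) = 36·9 = 324.
Probability = 324/43758 = 18/2431.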